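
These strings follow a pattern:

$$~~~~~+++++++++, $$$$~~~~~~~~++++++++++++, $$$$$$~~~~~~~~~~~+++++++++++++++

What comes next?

Each string has the form $^{2n-2} ~^{3n-1} +^{3n+3}, where the shown terms are n = 2, 3, 4.
For the next term, n = 5, so the run lengths are 8, 14, 18.

$$$$$$$$~~~~~~~~~~~~~~++++++++++++++++++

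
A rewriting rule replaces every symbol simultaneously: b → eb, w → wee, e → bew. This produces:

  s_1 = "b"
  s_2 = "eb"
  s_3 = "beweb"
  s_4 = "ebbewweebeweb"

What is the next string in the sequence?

bewebebbewweeweebewbewebbewweebeweb

Applying the rule to each of the 13 symbols of ebbewweebeweb gives the pieces bew eb eb bew wee wee bew bew eb bew wee bew eb, which concatenate to the answer.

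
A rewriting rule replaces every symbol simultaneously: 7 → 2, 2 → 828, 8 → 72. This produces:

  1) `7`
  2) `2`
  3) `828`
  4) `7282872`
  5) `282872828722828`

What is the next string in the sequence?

Rewriting the 15 symbols of 282872828722828 one by one yields 828 72 828 72 2 828 72 828 72 2 828 828 72 828 72; concatenated:

82872828722828728287228288287282872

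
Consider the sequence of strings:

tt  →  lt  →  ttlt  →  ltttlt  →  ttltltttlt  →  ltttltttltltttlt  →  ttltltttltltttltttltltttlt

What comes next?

From term 3 onward, concatenate the second-to-last term with the last: tt·lt = ttlt, lt·ttlt = ltttlt, …
The next term joins ltttltttltltttlt and ttltltttltltttltttltltttlt.

ltttltttltltttltttltltttltltttltttltltttlt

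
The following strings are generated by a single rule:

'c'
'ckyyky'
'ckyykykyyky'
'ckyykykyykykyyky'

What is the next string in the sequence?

Every step adds kyyky to the end: s(k+1) = s(k)·kyyky.
Applying this once more to ckyykykyykykyyky:

ckyykykyykykyykykyyky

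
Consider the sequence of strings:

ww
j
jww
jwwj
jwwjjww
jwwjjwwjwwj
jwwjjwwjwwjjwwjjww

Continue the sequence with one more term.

Each term (from the third on) is the previous term followed by the one before it: term 3 = j·ww = jww.
So term 8 is jwwjjwwjwwjjwwjjww·jwwjjwwjwwj.

jwwjjwwjwwjjwwjjwwjwwjjwwjwwj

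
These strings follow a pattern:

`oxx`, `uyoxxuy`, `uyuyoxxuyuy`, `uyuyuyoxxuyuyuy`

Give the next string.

Each term wraps the previous one in uy on the left and uy on the right.
One more step from uyuyuyoxxuyuyuy gives the answer.

uyuyuyuyoxxuyuyuyuy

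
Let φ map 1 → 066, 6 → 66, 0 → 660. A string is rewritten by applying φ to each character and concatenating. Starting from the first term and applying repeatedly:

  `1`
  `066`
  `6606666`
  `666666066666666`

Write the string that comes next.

φ(666666066666666) expands symbol-by-symbol to 66 66 66 66 66 66 660 66 66 66 66 66 66 66 66; joining the 15 pieces gives the next term.

6666666666666606666666666666666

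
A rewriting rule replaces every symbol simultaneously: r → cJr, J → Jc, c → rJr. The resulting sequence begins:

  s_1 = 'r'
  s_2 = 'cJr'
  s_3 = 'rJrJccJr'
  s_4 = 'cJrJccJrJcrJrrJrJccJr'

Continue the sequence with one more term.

rJrJccJrJcrJrrJrJccJrJcrJrcJrJccJrcJrJccJrJcrJrrJrJccJr

Applying the rule to each of the 21 symbols of cJrJccJrJcrJrrJrJccJr gives the pieces rJr Jc cJr Jc rJr rJr Jc cJr Jc rJr cJr Jc cJr cJr Jc cJr Jc rJr rJr Jc cJr, which concatenate to the answer.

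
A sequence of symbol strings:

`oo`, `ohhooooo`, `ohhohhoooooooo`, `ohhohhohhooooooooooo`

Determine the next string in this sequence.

ohhohhohhohhoooooooooooooo

Each term wraps the previous one in ohh on the left and ooo on the right.
One more step from ohhohhohhooooooooooo gives the answer.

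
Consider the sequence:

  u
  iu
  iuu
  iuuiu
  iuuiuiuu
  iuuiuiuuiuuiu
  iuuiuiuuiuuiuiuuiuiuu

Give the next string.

From term 3 onward, concatenate the last term with the second-to-last: iu·u = iuu, iuu·iu = iuuiu, …
The next term joins iuuiuiuuiuuiuiuuiuiuu and iuuiuiuuiuuiu.

iuuiuiuuiuuiuiuuiuiuuiuuiuiuuiuuiu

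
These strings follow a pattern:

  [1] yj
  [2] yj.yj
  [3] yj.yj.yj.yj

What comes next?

Every step duplicates the string with '.' between the halves.
Doubling yj.yj.yj.yj with '.' between the halves:

yj.yj.yj.yj.yj.yj.yj.yj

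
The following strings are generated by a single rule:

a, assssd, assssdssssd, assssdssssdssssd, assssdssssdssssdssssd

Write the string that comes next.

Every step adds ssssd to the end: s(k+1) = s(k)·ssssd.
One more step from assssdssssdssssdssssd gives the answer.

assssdssssdssssdssssdssssd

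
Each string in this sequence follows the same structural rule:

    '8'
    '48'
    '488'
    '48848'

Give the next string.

This is a Fibonacci-style word recurrence s(k) = s(k−1)·s(k−2): e.g. 48·8 = 488.
So term 5 is 48848·488.

48848488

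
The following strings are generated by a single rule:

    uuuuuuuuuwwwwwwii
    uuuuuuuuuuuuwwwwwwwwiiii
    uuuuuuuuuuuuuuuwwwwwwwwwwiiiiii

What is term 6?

uuuuuuuuuuuuuuuuuuuuuuuuwwwwwwwwwwwwwwwwiiiiiiiiiiii

Term n consists of 3n+3 u's, followed by 2n+2 w's, followed by 2n-2 i's, where the shown terms are n = 2, 3, 4.
At n = 7 the blocks have lengths 24, 16, 12.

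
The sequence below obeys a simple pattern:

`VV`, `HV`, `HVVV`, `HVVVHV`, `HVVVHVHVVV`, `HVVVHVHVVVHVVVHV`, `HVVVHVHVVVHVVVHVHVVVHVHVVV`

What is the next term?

HVVVHVHVVVHVVVHVHVVVHVHVVVHVVVHVHVVVHVVVHV

From term 3 onward, concatenate the last term with the second-to-last: HV·VV = HVVV, HVVV·HV = HVVVHV, …
Continuing: HVVVHVHVVVHVVVHVHVVVHVHVVV · HVVVHVHVVVHVVVHV gives term 8.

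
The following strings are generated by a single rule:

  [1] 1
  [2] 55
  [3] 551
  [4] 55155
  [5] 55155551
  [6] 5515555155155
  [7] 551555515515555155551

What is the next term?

5515555155155551555515515555155155

From term 3 onward, concatenate the last term with the second-to-last: 55·1 = 551, 551·55 = 55155, …
Continuing: 551555515515555155551 · 5515555155155 gives term 8.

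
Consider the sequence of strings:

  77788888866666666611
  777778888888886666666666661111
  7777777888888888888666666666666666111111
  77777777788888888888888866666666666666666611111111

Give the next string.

777777777778888888888888888886666666666666666666661111111111

Each string has the form 7^{2n-1} 8^{3n} 6^{3n+3} 1^{2n-2}, where the shown terms are n = 2, 3, 4, 5.
Setting n = 6 gives 11, 18, 21, 10 characters in each block.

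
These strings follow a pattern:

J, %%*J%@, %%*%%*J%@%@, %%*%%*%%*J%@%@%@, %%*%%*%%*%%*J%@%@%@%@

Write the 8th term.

%%*%%*%%*%%*%%*%%*%%*J%@%@%@%@%@%@%@

Each term wraps the previous one in %%* on the left and %@ on the right.
From %%*%%*%%*%%*J%@%@%@%@, 3 further steps: %%*%%*%%*%%*J%@%@%@%@ → %%*%%*%%*%%*%%*J%@%@%@%@%@ → %%*%%*%%*%%*%%*%%*J%@%@%@%@%@%@ → (answer).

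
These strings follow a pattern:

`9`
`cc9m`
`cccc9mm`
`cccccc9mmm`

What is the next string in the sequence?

Each term wraps the previous one in cc on the left and m on the right.
One more step from cccccc9mmm gives the answer.

cccccccc9mmmm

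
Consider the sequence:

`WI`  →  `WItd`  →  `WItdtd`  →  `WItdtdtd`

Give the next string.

WItdtdtdtd

The strings grow by a fixed suffix td each time.
So the next term is WItdtdtd·td.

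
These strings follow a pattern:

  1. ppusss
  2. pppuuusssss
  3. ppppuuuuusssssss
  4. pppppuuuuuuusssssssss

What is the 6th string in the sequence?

The n-th term is n+1 p's then 2n-1 u's then 2n+1 s's (n = 1, 2, …).
At n = 6 the blocks have lengths 7, 11, 13.

pppppppuuuuuuuuuuusssssssssssss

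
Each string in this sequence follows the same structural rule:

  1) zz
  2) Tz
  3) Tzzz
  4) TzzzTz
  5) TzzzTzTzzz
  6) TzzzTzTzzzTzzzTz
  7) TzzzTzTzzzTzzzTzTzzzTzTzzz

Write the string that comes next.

TzzzTzTzzzTzzzTzTzzzTzTzzzTzzzTzTzzzTzzzTz

This is a Fibonacci-style word recurrence s(k) = s(k−1)·s(k−2): e.g. Tz·zz = Tzzz.
So term 8 is TzzzTzTzzzTzzzTzTzzzTzTzzz·TzzzTzTzzzTzzzTz.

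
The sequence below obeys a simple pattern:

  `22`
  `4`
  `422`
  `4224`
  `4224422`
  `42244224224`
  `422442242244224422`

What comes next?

42244224224422442242244224224

This is a Fibonacci-style word recurrence s(k) = s(k−1)·s(k−2): e.g. 4·22 = 422.
Continuing: 422442242244224422 · 42244224224 gives term 8.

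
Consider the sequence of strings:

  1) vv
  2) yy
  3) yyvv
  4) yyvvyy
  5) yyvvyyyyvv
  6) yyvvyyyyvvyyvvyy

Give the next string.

yyvvyyyyvvyyvvyyyyvvyyyyvv

From term 3 onward, concatenate the last term with the second-to-last: yy·vv = yyvv, yyvv·yy = yyvvyy, …
Continuing: yyvvyyyyvvyyvvyy · yyvvyyyyvv gives term 7.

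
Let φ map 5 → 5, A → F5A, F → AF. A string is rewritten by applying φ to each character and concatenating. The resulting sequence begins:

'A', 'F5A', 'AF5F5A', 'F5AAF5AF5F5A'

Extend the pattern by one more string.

AF5F5AF5AAF5F5AAF5AF5F5A

Rewriting each symbol of F5AAF5AF5F5A: F→AF, 5→5, A→F5A, A→F5A, F→AF, 5→5, A→F5A, F→AF, 5→5, F→AF, 5→5, A→F5A, which concatenates to AF 5 F5A F5A AF 5 F5A AF 5 AF 5 F5A.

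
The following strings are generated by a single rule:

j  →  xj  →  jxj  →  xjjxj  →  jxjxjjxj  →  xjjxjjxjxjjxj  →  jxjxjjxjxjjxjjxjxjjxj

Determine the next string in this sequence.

From term 3 onward, concatenate the second-to-last term with the last: j·xj = jxj, xj·jxj = xjjxj, …
So term 8 is xjjxjjxjxjjxj·jxjxjjxjxjjxjjxjxjjxj.

xjjxjjxjxjjxjjxjxjjxjxjjxjjxjxjjxj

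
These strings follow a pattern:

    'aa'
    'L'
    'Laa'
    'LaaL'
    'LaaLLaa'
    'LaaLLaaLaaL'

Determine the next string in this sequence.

LaaLLaaLaaLLaaLLaa

This is a Fibonacci-style word recurrence s(k) = s(k−1)·s(k−2): e.g. L·aa = Laa.
Continuing: LaaLLaaLaaL · LaaLLaa gives term 7.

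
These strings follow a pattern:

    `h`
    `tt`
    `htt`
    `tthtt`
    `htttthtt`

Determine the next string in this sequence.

tthtthtttthtt

From term 3 onward, concatenate the second-to-last term with the last: h·tt = htt, tt·htt = tthtt, …
The next term joins tthtt and htttthtt.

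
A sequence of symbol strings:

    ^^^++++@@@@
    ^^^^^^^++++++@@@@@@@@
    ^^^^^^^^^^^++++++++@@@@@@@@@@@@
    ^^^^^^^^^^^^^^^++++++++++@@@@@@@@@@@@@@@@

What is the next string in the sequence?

^^^^^^^^^^^^^^^^^^^++++++++++++@@@@@@@@@@@@@@@@@@@@

Reading off run lengths: ^ runs 3, 7, 11, 15; + runs 4, 6, 8, 10; @ runs 4, 8, 12, 16 — each is linear in n (n = 1, 2, …).
At n = 5 the blocks have lengths 19, 12, 20.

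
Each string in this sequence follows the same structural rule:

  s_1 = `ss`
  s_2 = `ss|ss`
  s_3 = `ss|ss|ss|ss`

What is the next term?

s(k+1) = s(k)·|·s(k) — each term doubles the last with '|' between the halves.
Doubling ss|ss|ss|ss with '|' between the halves:

ss|ss|ss|ss|ss|ss|ss|ss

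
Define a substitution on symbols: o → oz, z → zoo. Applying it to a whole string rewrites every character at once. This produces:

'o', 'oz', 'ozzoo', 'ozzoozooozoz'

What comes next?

ozzoozooozozzooozozozzooozzoo

Expanding ozzoozooozoz: o→oz, z→zoo, z→zoo, o→oz, o→oz, z→zoo, o→oz, o→oz, o→oz, z→zoo, o→oz, z→zoo. Concatenated: oz zoo zoo oz oz zoo oz oz oz zoo oz zoo.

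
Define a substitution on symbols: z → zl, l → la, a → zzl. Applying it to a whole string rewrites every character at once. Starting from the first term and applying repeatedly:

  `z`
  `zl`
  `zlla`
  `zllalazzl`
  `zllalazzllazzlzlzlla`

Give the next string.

Replace each of the 20 characters of zllalazzllazzlzlzlla in place — zl la la zzl la zzl zl zl la la zzl zl zl la zl la zl la la zzl — and concatenate.

zllalazzllazzlzlzllalazzlzlzllazllazllalazzl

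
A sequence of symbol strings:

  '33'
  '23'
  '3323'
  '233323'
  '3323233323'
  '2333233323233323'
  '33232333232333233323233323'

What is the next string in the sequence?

233323332323332333232333232333233323233323

From term 3 onward, concatenate the second-to-last term with the last: 33·23 = 3323, 23·3323 = 233323, …
Continuing: 2333233323233323 · 33232333232333233323233323 gives term 8.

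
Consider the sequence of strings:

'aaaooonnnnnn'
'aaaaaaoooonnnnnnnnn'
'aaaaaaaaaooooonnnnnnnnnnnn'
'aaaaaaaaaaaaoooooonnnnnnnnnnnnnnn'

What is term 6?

aaaaaaaaaaaaaaaaaaoooooooonnnnnnnnnnnnnnnnnnnnn

The n-th term is 3n a's then n+2 o's then 3n+3 n's (n = 1, 2, …).
At n = 6 the blocks have lengths 18, 8, 21.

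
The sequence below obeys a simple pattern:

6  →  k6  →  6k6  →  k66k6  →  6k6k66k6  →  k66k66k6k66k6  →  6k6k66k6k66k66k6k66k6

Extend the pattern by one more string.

From term 3 onward, concatenate the second-to-last term with the last: 6·k6 = 6k6, k6·6k6 = k66k6, …
So term 8 is k66k66k6k66k6·6k6k66k6k66k66k6k66k6.

k66k66k6k66k66k6k66k6k66k66k6k66k6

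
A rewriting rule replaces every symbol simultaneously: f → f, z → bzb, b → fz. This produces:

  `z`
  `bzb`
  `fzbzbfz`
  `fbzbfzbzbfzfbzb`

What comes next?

Rewriting the 15 symbols of fbzbfzbzbfzfbzb one by one yields f fz bzb fz f bzb fz bzb fz f bzb f fz bzb fz; concatenated:

ffzbzbfzfbzbfzbzbfzfbzbffzbzbfz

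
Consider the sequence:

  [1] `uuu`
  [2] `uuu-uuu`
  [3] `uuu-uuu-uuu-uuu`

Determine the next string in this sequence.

uuu-uuu-uuu-uuu-uuu-uuu-uuu-uuu

s(k+1) = s(k)·-·s(k) — each term doubles the last with '-' between the halves.
One more doubling of uuu-uuu-uuu-uuu gives the answer.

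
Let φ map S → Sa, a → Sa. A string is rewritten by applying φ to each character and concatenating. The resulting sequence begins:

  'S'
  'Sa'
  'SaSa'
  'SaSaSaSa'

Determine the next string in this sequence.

Expanding SaSaSaSa: S→Sa, a→Sa, S→Sa, a→Sa, S→Sa, a→Sa, S→Sa, a→Sa. Concatenated: Sa Sa Sa Sa Sa Sa Sa Sa.

SaSaSaSaSaSaSaSa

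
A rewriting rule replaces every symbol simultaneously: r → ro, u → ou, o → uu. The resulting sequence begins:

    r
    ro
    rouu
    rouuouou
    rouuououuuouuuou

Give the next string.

rouuououuuouuuouououuuouououuuou

Replace each of the 16 characters of rouuououuuouuuou in place — ro uu ou ou uu ou uu ou ou ou uu ou ou ou uu ou — and concatenate.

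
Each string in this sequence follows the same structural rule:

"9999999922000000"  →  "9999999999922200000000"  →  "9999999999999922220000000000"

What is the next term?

9999999999999999922222000000000000

Term n consists of 3n-1 9's, followed by n-1 2's, followed by 2n 0's, where the shown terms are n = 3, 4, 5.
At n = 6 the blocks have lengths 17, 5, 12.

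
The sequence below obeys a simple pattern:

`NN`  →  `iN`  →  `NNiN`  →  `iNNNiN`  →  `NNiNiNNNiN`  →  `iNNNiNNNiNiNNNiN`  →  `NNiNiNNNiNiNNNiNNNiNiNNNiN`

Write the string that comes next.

Each term (from the third on) is the two preceding terms concatenated in order: term 3 = NN·iN = NNiN.
So term 8 is iNNNiNNNiNiNNNiN·NNiNiNNNiNiNNNiNNNiNiNNNiN.

iNNNiNNNiNiNNNiNNNiNiNNNiNiNNNiNNNiNiNNNiN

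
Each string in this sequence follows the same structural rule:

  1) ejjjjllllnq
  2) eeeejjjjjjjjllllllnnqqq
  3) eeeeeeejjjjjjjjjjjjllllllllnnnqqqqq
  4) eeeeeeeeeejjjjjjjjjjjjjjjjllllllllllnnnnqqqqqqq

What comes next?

eeeeeeeeeeeeejjjjjjjjjjjjjjjjjjjjllllllllllllnnnnnqqqqqqqqq

The n-th term is 3n-2 e's then 4n j's then 2n+2 l's then n n's then 2n-1 q's (n = 1, 2, …).
Setting n = 5 gives 13, 20, 12, 5, 9 characters in each block.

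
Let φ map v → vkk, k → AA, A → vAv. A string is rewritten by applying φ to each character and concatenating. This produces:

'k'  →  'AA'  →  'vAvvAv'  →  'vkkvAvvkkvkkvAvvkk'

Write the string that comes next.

Rewriting the 18 symbols of vkkvAvvkkvkkvAvvkk one by one yields vkk AA AA vkk vAv vkk vkk AA AA vkk AA AA vkk vAv vkk vkk AA AA; concatenated:

vkkAAAAvkkvAvvkkvkkAAAAvkkAAAAvkkvAvvkkvkkAAAA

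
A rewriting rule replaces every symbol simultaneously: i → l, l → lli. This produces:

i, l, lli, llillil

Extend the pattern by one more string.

llillilllillillli

Expanding llillil: l→lli, l→lli, i→l, l→lli, l→lli, i→l, l→lli. Concatenated: lli lli l lli lli l lli.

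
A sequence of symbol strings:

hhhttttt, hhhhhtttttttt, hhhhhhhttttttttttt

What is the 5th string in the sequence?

hhhhhhhhhhhttttttttttttttttt

Each string has the form h^{2n-1} t^{3n-1}, where the shown terms are n = 2, 3, 4.
Setting n = 6 gives 11, 17 characters in each block.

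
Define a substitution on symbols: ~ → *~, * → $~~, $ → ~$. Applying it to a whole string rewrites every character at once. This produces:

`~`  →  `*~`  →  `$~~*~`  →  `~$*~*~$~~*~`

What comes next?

Rewriting each symbol of ~$*~*~$~~*~: ~→*~, $→~$, *→$~~, ~→*~, *→$~~, ~→*~, $→~$, ~→*~, ~→*~, *→$~~, ~→*~, which concatenates to *~ ~$ $~~ *~ $~~ *~ ~$ *~ *~ $~~ *~.

*~~$$~~*~$~~*~~$*~*~$~~*~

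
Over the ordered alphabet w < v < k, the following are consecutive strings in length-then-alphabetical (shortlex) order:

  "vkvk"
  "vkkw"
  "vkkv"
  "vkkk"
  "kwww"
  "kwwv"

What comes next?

Treat kwwv as a base-3 numeral over the given alphabet and add one, carrying through any trailing k's.

kwwk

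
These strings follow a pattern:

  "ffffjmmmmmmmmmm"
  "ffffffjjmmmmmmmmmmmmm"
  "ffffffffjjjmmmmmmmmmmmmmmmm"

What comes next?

ffffffffffjjjjmmmmmmmmmmmmmmmmmmm

Each string has the form f^{2n-2} j^{n-2} m^{3n+1}, where the shown terms are n = 3, 4, 5.
Setting n = 6 gives 10, 4, 19 characters in each block.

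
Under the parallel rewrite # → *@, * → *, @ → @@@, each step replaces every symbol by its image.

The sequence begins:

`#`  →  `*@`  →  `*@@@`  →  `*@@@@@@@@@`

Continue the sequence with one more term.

Apply φ to *@@@@@@@@@ symbol by symbol: *→*, @→@@@, @→@@@, @→@@@, @→@@@, @→@@@, @→@@@, @→@@@, @→@@@, @→@@@; joined: * @@@ @@@ @@@ @@@ @@@ @@@ @@@ @@@ @@@.

*@@@@@@@@@@@@@@@@@@@@@@@@@@@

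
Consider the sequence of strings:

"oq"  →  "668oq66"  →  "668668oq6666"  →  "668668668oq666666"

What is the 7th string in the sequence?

668668668668668668oq666666666666

Every step adds 668 to the front and 66 to the end of the previous string.
From 668668668oq666666, 3 further steps: 668668668oq666666 → 668668668668oq66666666 → 668668668668668oq6666666666 → (answer).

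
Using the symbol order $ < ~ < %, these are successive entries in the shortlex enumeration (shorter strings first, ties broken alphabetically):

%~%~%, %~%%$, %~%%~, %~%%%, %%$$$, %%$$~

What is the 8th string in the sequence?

Stepping forward 2 times from %%$$~: %%$$~ → %%$$%, then the target.

%%$~$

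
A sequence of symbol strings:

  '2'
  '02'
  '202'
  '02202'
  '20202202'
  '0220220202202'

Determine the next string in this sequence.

Each term (from the third on) is the two preceding terms concatenated in order: term 3 = 2·02 = 202.
Continuing: 20202202 · 0220220202202 gives term 7.

202022020220220202202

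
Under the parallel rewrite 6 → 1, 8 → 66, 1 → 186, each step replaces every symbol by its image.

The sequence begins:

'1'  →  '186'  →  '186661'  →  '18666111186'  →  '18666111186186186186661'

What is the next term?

Rewriting the 23 symbols of 18666111186186186186661 one by one yields 186 66 1 1 1 186 186 186 186 66 1 186 66 1 186 66 1 186 66 1 1 1 186; concatenated:

1866611118618618618666118666118666118666111186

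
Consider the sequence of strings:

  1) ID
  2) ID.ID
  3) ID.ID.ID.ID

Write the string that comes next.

ID.ID.ID.ID.ID.ID.ID.ID

s(k+1) = s(k)·.·s(k) — each term doubles the last with '.' between the halves.
One more doubling of ID.ID.ID.ID gives the answer.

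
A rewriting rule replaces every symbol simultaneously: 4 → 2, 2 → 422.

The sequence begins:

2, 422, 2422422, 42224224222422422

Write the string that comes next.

Rewriting the 17 symbols of 42224224222422422 one by one yields 2 422 422 422 2 422 422 2 422 422 422 2 422 422 2 422 422; concatenated:

24224224222422422242242242224224222422422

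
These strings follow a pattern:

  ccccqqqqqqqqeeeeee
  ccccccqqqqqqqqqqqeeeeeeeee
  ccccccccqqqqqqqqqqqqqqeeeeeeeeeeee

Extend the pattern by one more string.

ccccccccccqqqqqqqqqqqqqqqqqeeeeeeeeeeeeeee

Term n consists of 2n c's, followed by 3n+2 q's, followed by 3n e's, where the shown terms are n = 2, 3, 4.
For the next term, n = 5, so the run lengths are 10, 17, 15.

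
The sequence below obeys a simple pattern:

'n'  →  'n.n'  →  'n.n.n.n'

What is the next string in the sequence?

Every step duplicates the string with '.' between the halves.
Doubling n.n.n.n with '.' between the halves:

n.n.n.n.n.n.n.n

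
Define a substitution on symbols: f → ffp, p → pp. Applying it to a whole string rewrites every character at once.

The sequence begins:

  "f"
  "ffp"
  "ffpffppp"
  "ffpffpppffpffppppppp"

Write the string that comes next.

ffpffpppffpffpppppppffpffpppffpffppppppppppppppp

Replace each of the 20 characters of ffpffpppffpffppppppp in place — ffp ffp pp ffp ffp pp pp pp ffp ffp pp ffp ffp pp pp pp pp pp pp pp — and concatenate.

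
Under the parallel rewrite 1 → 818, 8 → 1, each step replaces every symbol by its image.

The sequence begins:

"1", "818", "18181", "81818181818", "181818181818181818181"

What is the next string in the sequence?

8181818181818181818181818181818181818181818

Applying the rule to each of the 21 symbols of 181818181818181818181 gives the pieces 818 1 818 1 818 1 818 1 818 1 818 1 818 1 818 1 818 1 818 1 818, which concatenate to the answer.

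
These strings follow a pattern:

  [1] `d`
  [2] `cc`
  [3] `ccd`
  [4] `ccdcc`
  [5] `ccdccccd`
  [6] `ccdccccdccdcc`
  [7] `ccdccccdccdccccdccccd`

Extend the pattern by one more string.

From term 3 onward, concatenate the last term with the second-to-last: cc·d = ccd, ccd·cc = ccdcc, …
The next term joins ccdccccdccdccccdccccd and ccdccccdccdcc.

ccdccccdccdccccdccccdccdccccdccdcc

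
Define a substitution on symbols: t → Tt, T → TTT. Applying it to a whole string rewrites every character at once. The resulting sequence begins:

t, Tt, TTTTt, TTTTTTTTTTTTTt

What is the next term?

Rewriting the 14 symbols of TTTTTTTTTTTTTt one by one yields TTT TTT TTT TTT TTT TTT TTT TTT TTT TTT TTT TTT TTT Tt; concatenated:

TTTTTTTTTTTTTTTTTTTTTTTTTTTTTTTTTTTTTTTTt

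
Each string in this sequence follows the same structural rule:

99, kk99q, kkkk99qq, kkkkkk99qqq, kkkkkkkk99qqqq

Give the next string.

s(k+1) = kk·s(k)·q, so each term gains kk as a prefix and q as a suffix.
Applying this once more to kkkkkkkk99qqqq:

kkkkkkkkkk99qqqqq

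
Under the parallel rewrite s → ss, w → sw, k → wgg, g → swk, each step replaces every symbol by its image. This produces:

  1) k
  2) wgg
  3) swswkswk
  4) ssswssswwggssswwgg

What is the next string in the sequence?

ssssssswssssssswswswkswkssssssswswswkswk

Applying the rule to each of the 18 symbols of ssswssswwggssswwgg gives the pieces ss ss ss sw ss ss ss sw sw swk swk ss ss ss sw sw swk swk, which concatenate to the answer.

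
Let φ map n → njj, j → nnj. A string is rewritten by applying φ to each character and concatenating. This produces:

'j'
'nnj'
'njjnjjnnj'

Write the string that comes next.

Expanding njjnjjnnj: n→njj, j→nnj, j→nnj, n→njj, j→nnj, j→nnj, n→njj, n→njj, j→nnj. Concatenated: njj nnj nnj njj nnj nnj njj njj nnj.

njjnnjnnjnjjnnjnnjnjjnjjnnj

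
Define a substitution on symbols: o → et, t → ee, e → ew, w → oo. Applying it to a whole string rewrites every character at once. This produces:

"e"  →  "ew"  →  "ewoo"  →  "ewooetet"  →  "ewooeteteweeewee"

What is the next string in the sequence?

Rewriting the 16 symbols of ewooeteteweeewee one by one yields ew oo et et ew ee ew ee ew oo ew ew ew oo ew ew; concatenated:

ewooeteteweeeweeewooewewewooewew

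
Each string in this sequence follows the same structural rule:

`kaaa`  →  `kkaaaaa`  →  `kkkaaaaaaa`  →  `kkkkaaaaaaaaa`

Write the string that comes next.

The n-th term is n k's then 2n+1 a's (n = 1, 2, …).
For the next term, n = 5, so the run lengths are 5, 11.

kkkkkaaaaaaaaaaa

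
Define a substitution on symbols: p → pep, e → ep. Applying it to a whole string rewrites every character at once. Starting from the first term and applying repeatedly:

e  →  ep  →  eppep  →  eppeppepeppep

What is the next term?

eppeppepeppeppepeppepeppeppepeppep

φ(eppeppepeppep) expands symbol-by-symbol to ep pep pep ep pep pep ep pep ep pep pep ep pep; joining the 13 pieces gives the next term.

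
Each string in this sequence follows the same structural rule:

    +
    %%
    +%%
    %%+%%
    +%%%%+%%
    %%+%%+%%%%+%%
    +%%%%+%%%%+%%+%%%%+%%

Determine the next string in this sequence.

Each term (from the third on) is the two preceding terms concatenated in order: term 3 = +·%% = +%%.
So term 8 is %%+%%+%%%%+%%·+%%%%+%%%%+%%+%%%%+%%.

%%+%%+%%%%+%%+%%%%+%%%%+%%+%%%%+%%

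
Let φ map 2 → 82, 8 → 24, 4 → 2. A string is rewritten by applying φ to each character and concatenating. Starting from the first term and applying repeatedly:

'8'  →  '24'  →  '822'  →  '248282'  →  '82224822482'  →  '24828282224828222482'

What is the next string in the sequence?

8222482248224828282224822482828222482

φ(24828282224828222482) expands symbol-by-symbol to 82 2 24 82 24 82 24 82 82 82 2 24 82 24 82 82 82 2 24 82; joining the 20 pieces gives the next term.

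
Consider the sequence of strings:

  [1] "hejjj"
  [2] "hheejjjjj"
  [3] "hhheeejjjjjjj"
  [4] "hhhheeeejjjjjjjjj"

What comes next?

Term n consists of n h's, followed by n e's, followed by 2n+1 j's (n = 1, 2, …).
At n = 5 the blocks have lengths 5, 5, 11.

hhhhheeeeejjjjjjjjjjj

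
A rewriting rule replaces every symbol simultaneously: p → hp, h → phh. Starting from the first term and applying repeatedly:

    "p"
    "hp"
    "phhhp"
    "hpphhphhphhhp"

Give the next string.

phhhphpphhphhhpphhphhhpphhphhphhhp

Applying the rule to each of the 13 symbols of hpphhphhphhhp gives the pieces phh hp hp phh phh hp phh phh hp phh phh phh hp, which concatenate to the answer.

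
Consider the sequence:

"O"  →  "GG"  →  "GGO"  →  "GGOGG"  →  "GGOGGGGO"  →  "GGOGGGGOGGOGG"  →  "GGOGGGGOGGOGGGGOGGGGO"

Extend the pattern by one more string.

Each term (from the third on) is the previous term followed by the one before it: term 3 = GG·O = GGO.
The next term joins GGOGGGGOGGOGGGGOGGGGO and GGOGGGGOGGOGG.

GGOGGGGOGGOGGGGOGGGGOGGOGGGGOGGOGG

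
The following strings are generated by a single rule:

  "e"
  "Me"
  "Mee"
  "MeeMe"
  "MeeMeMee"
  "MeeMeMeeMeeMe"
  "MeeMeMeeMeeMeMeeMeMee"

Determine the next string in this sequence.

MeeMeMeeMeeMeMeeMeMeeMeeMeMeeMeeMe

From term 3 onward, concatenate the last term with the second-to-last: Me·e = Mee, Mee·Me = MeeMe, …
The next term joins MeeMeMeeMeeMeMeeMeMee and MeeMeMeeMeeMe.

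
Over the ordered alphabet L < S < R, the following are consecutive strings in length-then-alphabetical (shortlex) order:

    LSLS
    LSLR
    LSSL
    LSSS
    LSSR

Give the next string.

LSRL

The successor of LSSR increments the rightmost position that isn't already R and resets every position after it to L.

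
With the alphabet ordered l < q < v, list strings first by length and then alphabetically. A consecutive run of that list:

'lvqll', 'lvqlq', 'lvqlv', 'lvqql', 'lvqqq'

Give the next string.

Find the rightmost character of lvqqq below v, bump it to the next letter, and reset everything to its right to l.

lvqqv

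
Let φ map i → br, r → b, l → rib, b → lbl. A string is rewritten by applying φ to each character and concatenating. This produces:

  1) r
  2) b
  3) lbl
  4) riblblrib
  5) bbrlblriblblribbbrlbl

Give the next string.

Applying the rule to each of the 21 symbols of bbrlblriblblribbbrlbl gives the pieces lbl lbl b rib lbl rib b br lbl rib lbl rib b br lbl lbl lbl b rib lbl rib, which concatenate to the answer.

lbllblbriblblribbbrlblriblblribbbrlbllbllblbriblblrib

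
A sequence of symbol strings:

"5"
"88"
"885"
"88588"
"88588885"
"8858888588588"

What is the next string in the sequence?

This is a Fibonacci-style word recurrence s(k) = s(k−1)·s(k−2): e.g. 88·5 = 885.
Continuing: 8858888588588 · 88588885 gives term 7.

885888858858888588885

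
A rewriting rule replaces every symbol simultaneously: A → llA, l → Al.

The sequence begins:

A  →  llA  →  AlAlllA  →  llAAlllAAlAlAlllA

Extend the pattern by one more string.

AlAlllAllAAlAlAlllAllAAlllAAlllAAlAlAlllA

Replace each of the 17 characters of llAAlllAAlAlAlllA in place — Al Al llA llA Al Al Al llA llA Al llA Al llA Al Al Al llA — and concatenate.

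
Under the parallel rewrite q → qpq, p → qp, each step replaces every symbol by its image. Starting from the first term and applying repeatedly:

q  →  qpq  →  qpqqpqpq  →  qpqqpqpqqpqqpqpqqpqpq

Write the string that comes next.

Rewriting the 21 symbols of qpqqpqpqqpqqpqpqqpqpq one by one yields qpq qp qpq qpq qp qpq qp qpq qpq qp qpq qpq qp qpq qp qpq qpq qp qpq qp qpq; concatenated:

qpqqpqpqqpqqpqpqqpqpqqpqqpqpqqpqqpqpqqpqpqqpqqpqpqqpqpq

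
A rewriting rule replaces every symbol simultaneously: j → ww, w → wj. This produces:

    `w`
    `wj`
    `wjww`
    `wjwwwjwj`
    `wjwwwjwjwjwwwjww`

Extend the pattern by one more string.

φ(wjwwwjwjwjwwwjww) expands symbol-by-symbol to wj ww wj wj wj ww wj ww wj ww wj wj wj ww wj wj; joining the 16 pieces gives the next term.

wjwwwjwjwjwwwjwwwjwwwjwjwjwwwjwj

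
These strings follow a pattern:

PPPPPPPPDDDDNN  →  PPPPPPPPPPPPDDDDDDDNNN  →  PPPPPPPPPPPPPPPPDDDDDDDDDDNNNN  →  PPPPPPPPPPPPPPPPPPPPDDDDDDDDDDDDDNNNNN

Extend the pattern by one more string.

Each string has the form P^{4n} D^{3n-2} N^{n}, where the shown terms are n = 2, 3, 4, 5.
At n = 6 the blocks have lengths 24, 16, 6.

PPPPPPPPPPPPPPPPPPPPPPPPDDDDDDDDDDDDDDDDNNNNNN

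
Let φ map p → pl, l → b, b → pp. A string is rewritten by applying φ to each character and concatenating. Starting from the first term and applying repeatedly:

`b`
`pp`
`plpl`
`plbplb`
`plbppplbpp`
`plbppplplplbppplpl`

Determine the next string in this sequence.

Replace each of the 18 characters of plbppplplplbppplpl in place — pl b pp pl pl pl b pl b pl b pp pl pl pl b pl b — and concatenate.

plbppplplplbplbplbppplplplbplb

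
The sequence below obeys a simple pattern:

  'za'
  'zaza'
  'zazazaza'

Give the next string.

Every step duplicates the string.
Doubling zazazaza:

zazazazazazazaza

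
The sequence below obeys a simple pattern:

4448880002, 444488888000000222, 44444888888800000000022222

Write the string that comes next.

4444448888888880000000000002222222

Reading off run lengths: 4 runs 3, 4, 5; 8 runs 3, 5, 7; 0 runs 3, 6, 9; 2 runs 1, 3, 5 — each is linear in n (n = 1, 2, …).
At n = 4 the blocks have lengths 6, 9, 12, 7.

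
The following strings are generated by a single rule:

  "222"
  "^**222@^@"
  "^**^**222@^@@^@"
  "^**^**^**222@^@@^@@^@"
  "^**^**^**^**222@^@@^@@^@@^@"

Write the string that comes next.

s(k+1) = ^**·s(k)·@^@, so each term gains ^** as a prefix and @^@ as a suffix.
Applying this once more to ^**^**^**^**222@^@@^@@^@@^@:

^**^**^**^**^**222@^@@^@@^@@^@@^@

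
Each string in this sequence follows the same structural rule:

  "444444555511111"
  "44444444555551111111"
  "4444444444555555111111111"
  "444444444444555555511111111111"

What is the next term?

44444444444444555555551111111111111

Reading off run lengths: 4 runs 6, 8, 10, 12; 5 runs 4, 5, 6, 7; 1 runs 5, 7, 9, 11 — each is linear in n, where the shown terms are n = 3, 4, 5, 6.
For the next term, n = 7, so the run lengths are 14, 8, 13.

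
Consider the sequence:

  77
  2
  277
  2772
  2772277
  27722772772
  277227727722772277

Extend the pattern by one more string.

Each term (from the third on) is the previous term followed by the one before it: term 3 = 2·77 = 277.
Continuing: 277227727722772277 · 27722772772 gives term 8.

27722772772277227727722772772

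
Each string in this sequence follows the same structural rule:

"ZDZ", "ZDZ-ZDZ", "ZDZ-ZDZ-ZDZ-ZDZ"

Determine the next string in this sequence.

Each string is two copies of the previous one joined by '-'.
One more doubling of ZDZ-ZDZ-ZDZ-ZDZ gives the answer.

ZDZ-ZDZ-ZDZ-ZDZ-ZDZ-ZDZ-ZDZ-ZDZ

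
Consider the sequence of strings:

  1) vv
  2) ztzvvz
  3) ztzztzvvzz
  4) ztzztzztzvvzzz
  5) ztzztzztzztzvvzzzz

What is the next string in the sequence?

Each term wraps the previous one in ztz on the left and z on the right.
One more step from ztzztzztzztzvvzzzz gives the answer.

ztzztzztzztzztzvvzzzzz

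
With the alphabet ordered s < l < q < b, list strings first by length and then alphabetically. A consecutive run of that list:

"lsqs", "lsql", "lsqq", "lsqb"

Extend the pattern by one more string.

lsbs

Treat lsqb as a base-4 numeral over the given alphabet and add one, carrying through any trailing b's.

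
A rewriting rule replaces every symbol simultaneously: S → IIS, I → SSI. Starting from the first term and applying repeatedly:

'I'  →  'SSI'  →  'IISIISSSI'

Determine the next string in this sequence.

SSISSIIISSSISSIIISIISIISSSI

Expanding IISIISSSI: I→SSI, I→SSI, S→IIS, I→SSI, I→SSI, S→IIS, S→IIS, S→IIS, I→SSI. Concatenated: SSI SSI IIS SSI SSI IIS IIS IIS SSI.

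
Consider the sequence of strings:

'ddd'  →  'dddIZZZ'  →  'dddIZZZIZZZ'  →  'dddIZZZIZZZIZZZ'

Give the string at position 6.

dddIZZZIZZZIZZZIZZZIZZZ

Each term is the previous one with IZZZ appended.
From dddIZZZIZZZIZZZ, 2 further steps: dddIZZZIZZZIZZZ → dddIZZZIZZZIZZZIZZZ → (answer).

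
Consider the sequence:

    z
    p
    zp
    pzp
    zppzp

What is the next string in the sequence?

From term 3 onward, concatenate the second-to-last term with the last: z·p = zp, p·zp = pzp, …
So term 6 is pzp·zppzp.

pzpzppzp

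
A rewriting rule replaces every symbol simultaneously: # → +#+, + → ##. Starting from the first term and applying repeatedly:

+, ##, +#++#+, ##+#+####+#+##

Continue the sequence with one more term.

Applying the rule to each of the 14 symbols of ##+#+####+#+## gives the pieces +#+ +#+ ## +#+ ## +#+ +#+ +#+ +#+ ## +#+ ## +#+ +#+, which concatenate to the answer.

+#++#+##+#+##+#++#++#++#+##+#+##+#++#+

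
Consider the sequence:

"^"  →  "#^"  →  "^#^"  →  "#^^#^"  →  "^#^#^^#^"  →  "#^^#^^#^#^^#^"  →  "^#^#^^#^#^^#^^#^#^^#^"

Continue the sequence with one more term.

#^^#^^#^#^^#^^#^#^^#^#^^#^^#^#^^#^

This is a Fibonacci-style word recurrence s(k) = s(k−2)·s(k−1): e.g. ^·#^ = ^#^.
The next term joins #^^#^^#^#^^#^ and ^#^#^^#^#^^#^^#^#^^#^.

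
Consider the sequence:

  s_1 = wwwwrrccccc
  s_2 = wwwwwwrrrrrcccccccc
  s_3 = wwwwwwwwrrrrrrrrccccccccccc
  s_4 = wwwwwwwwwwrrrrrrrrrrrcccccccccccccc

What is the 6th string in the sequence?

Each string has the form w^{2n+2} r^{3n-1} c^{3n+2} (n = 1, 2, …).
For term 6, n = 6, so the run lengths are 14, 17, 20.

wwwwwwwwwwwwwwrrrrrrrrrrrrrrrrrcccccccccccccccccccc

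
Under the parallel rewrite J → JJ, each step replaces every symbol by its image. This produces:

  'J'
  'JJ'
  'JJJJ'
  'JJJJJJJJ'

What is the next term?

JJJJJJJJJJJJJJJJ

Apply φ to JJJJJJJJ symbol by symbol: J→JJ, J→JJ, J→JJ, J→JJ, J→JJ, J→JJ, J→JJ, J→JJ; joined: JJ JJ JJ JJ JJ JJ JJ JJ.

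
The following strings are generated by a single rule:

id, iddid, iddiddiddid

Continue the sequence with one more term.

Every step duplicates the string with 'd' between the halves.
Doubling iddiddiddid with 'd' between the halves:

iddiddiddiddiddiddiddid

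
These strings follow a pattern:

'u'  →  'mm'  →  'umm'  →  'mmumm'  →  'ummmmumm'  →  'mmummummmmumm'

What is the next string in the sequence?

This is a Fibonacci-style word recurrence s(k) = s(k−2)·s(k−1): e.g. u·mm = umm.
The next term joins ummmmumm and mmummummmmumm.

ummmmummmmummummmmumm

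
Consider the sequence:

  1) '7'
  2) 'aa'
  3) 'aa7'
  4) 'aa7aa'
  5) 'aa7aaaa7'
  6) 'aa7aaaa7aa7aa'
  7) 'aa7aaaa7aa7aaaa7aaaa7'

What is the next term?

aa7aaaa7aa7aaaa7aaaa7aa7aaaa7aa7aa

Each term (from the third on) is the previous term followed by the one before it: term 3 = aa·7 = aa7.
Continuing: aa7aaaa7aa7aaaa7aaaa7 · aa7aaaa7aa7aa gives term 8.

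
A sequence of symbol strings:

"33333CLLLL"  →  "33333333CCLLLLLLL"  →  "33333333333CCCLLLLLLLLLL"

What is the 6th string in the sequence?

33333333333333333333CCCCCCLLLLLLLLLLLLLLLLLLL

Each string has the form 3^{3n+2} C^{n} L^{3n+1} (n = 1, 2, …).
Setting n = 6 gives 20, 6, 19 characters in each block.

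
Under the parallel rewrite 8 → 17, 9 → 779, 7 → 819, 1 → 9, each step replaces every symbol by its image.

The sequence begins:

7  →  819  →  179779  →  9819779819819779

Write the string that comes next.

779179779819819779179779179779819819779

φ(9819779819819779) expands symbol-by-symbol to 779 17 9 779 819 819 779 17 9 779 17 9 779 819 819 779; joining the 16 pieces gives the next term.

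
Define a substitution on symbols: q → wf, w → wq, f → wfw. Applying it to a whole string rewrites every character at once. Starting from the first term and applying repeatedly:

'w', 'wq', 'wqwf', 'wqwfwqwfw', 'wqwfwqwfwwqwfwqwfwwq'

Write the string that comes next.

Rewriting the 20 symbols of wqwfwqwfwwqwfwqwfwwq one by one yields wq wf wq wfw wq wf wq wfw wq wq wf wq wfw wq wf wq wfw wq wq wf; concatenated:

wqwfwqwfwwqwfwqwfwwqwqwfwqwfwwqwfwqwfwwqwqwf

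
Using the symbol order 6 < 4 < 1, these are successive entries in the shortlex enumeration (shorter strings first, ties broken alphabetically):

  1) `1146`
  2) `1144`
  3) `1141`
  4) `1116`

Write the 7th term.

Stepping forward 3 times from 1116: 1116 → 1114 → 1111, then the target.

66666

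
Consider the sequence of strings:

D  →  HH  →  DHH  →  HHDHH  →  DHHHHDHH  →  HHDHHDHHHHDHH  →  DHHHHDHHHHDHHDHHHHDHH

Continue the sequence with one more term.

Each term (from the third on) is the two preceding terms concatenated in order: term 3 = D·HH = DHH.
The next term joins HHDHHDHHHHDHH and DHHHHDHHHHDHHDHHHHDHH.

HHDHHDHHHHDHHDHHHHDHHHHDHHDHHHHDHH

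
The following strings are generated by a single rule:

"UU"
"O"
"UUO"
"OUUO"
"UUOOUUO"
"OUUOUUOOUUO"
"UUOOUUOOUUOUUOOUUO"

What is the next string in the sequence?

From term 3 onward, concatenate the second-to-last term with the last: UU·O = UUO, O·UUO = OUUO, …
Continuing: OUUOUUOOUUO · UUOOUUOOUUOUUOOUUO gives term 8.

OUUOUUOOUUOUUOOUUOOUUOUUOOUUO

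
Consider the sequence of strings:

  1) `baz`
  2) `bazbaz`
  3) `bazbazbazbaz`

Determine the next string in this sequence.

bazbazbazbazbazbazbazbaz

Each string is two copies of the previous one concatenated.
So the next term is two copies of bazbazbazbaz.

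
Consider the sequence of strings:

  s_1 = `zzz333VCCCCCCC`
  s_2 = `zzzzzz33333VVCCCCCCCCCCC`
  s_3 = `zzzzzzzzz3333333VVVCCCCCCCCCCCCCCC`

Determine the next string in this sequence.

zzzzzzzzzzzz333333333VVVVCCCCCCCCCCCCCCCCCCC

Term n consists of 3n z's, followed by 2n+1 3's, followed by n V's, followed by 4n+3 C's (n = 1, 2, …).
At n = 4 the blocks have lengths 12, 9, 4, 19.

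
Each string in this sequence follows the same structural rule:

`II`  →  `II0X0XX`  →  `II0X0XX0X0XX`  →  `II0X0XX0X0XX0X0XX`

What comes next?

Every step adds 0X0XX to the end: s(k+1) = s(k)·0X0XX.
So the next term is II0X0XX0X0XX0X0XX·0X0XX.

II0X0XX0X0XX0X0XX0X0XX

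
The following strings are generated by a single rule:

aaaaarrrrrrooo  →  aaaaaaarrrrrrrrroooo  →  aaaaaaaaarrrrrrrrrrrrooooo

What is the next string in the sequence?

aaaaaaaaaaarrrrrrrrrrrrrrroooooo

Term n consists of 2n+1 a's, followed by 3n r's, followed by n+1 o's, where the shown terms are n = 2, 3, 4.
For the next term, n = 5, so the run lengths are 11, 15, 6.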